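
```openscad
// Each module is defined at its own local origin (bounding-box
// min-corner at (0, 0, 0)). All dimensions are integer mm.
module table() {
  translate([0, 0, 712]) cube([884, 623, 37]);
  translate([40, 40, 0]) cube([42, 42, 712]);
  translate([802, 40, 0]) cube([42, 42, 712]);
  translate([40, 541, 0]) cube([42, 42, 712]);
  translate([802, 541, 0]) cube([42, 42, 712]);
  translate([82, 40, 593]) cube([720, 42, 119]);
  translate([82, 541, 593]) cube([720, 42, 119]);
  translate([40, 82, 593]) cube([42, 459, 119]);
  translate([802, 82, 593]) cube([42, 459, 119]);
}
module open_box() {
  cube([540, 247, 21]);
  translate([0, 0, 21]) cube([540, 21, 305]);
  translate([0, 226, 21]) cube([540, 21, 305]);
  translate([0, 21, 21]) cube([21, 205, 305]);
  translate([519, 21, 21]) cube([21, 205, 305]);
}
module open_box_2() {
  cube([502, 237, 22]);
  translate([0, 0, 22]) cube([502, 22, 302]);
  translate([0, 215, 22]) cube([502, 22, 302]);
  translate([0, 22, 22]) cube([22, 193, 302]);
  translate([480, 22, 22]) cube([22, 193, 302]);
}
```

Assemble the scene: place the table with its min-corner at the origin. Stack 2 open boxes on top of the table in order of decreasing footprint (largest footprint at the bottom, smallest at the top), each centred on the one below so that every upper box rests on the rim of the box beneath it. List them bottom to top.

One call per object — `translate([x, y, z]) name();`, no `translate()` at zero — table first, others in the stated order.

table();
translate([172, 188, 749]) open_box();
translate([191, 193, 1075]) open_box_2();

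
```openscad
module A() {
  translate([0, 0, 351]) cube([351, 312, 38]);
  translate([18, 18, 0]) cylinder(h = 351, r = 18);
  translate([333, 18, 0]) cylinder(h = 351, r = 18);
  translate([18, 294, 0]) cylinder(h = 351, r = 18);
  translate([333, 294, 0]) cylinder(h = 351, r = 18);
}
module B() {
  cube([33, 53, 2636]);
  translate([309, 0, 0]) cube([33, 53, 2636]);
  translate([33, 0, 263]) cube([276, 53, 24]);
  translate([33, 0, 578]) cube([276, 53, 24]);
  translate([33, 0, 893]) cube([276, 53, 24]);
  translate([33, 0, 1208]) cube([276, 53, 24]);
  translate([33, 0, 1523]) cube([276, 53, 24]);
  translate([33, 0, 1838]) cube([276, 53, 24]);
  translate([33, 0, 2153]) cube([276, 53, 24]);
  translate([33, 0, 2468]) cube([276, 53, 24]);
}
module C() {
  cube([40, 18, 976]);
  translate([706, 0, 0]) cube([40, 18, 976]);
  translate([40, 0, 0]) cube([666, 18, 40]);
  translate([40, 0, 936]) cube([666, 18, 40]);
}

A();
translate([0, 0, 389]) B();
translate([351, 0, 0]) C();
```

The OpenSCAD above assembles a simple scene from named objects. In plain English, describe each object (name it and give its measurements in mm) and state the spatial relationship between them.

A is a four-legged stool. The seat is 351×312 mm, 38 mm thick, top at z = 389 mm. It stands on four round legs, each 36 mm in diameter, from z = 0 to the seat underside, each leg's axis is inset half a diameter from the nearest pair of seat edges (so the leg's bounding box is flush with the corner).

B is a wooden ladder with two side rails of 33×53 mm section and 2636 mm height, set 342 mm apart overall. Between them run 8 rectangular rungs (53 mm deep, 24 mm thick), front faces flush with the rails' −y face. The bottom of the first rung is 263 mm above the floor and each subsequent rung is 315 mm higher than the one below.

C is a picture frame with a 666×896 mm rectangular opening (x by z) and a uniform 40 mm border on every side. Frame depth is 18 mm along y. It is built from two vertical stiles running the full outside height and two horizontal rails spanning the gap between the stiles.

The ladder is on top of the stool. The picture frame is against the stool's +x side, with their −y faces flush.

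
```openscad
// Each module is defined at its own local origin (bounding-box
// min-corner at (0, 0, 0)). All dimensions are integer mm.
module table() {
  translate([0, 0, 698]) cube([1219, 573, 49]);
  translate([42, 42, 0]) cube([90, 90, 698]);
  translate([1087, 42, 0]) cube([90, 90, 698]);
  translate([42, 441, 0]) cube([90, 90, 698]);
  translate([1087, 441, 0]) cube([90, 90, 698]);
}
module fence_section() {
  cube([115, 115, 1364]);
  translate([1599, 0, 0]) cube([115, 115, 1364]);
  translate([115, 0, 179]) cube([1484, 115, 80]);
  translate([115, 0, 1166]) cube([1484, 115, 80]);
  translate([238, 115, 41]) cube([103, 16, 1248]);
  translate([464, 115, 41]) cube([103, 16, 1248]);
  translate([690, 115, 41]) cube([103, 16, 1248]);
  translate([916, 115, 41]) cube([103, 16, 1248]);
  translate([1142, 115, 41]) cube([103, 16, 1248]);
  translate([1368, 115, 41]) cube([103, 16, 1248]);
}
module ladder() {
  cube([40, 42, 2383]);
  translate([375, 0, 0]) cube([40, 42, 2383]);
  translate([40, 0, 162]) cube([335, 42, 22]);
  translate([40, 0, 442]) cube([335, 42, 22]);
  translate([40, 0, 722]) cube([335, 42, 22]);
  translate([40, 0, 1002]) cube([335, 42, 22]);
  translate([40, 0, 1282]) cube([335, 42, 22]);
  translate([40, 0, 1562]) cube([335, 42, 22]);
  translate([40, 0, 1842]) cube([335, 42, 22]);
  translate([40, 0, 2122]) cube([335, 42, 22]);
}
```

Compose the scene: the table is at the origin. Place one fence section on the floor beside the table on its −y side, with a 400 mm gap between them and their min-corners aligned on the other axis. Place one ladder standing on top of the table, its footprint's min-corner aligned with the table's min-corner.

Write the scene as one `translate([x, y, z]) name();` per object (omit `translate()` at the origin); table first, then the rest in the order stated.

table();
translate([0, -531, 0]) fence_section();
translate([0, 0, 747]) ladder();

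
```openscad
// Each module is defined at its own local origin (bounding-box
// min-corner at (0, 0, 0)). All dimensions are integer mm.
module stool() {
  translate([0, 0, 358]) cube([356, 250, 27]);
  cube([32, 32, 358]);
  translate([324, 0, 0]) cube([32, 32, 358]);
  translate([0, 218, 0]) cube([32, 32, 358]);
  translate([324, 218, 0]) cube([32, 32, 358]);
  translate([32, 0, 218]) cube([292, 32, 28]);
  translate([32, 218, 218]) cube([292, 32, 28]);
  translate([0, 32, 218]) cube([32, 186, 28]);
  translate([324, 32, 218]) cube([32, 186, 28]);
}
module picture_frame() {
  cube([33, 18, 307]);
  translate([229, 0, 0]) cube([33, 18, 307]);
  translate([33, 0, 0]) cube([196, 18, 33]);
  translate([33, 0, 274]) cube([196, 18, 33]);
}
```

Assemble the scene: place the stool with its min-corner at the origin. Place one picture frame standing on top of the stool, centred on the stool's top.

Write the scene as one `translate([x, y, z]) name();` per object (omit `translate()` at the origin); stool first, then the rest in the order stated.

stool();
translate([47, 116, 385]) picture_frame();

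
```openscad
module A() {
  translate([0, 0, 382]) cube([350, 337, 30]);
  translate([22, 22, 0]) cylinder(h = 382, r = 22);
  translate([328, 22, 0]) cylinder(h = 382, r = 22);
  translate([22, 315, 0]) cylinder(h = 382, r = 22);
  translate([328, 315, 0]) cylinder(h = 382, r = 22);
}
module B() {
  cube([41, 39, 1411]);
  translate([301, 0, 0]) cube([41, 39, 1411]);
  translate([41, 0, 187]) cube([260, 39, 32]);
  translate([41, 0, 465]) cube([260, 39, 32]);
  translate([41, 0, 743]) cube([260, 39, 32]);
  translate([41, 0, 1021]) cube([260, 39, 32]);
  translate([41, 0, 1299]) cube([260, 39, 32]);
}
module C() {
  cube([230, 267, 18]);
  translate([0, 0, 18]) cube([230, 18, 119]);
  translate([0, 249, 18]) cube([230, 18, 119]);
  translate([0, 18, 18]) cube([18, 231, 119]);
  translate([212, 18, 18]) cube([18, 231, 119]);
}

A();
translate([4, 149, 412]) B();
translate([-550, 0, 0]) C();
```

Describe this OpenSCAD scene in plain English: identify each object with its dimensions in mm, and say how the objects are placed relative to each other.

A is a four-legged stool. The seat is a 350×337×30 mm slab whose top surface is at z = 412 mm; four round legs, each 44 mm in diameter, run from the floor (z = 0) to the underside of the seat, each leg's axis is inset half a diameter from the nearest pair of seat edges (so the leg's bounding box is flush with the corner).

B is a straight ladder. Two 41×39 mm vertical rails, 1411 mm tall, stand 342 mm apart (outside-to-outside) with their front faces coplanar on the −y side. 5 rungs, each 39 mm deep and 32 mm tall, span between the inner faces of the rails, front faces flush with the rails. The lowest rung's underside is at z = 187 mm and rungs are spaced 278 mm apart (underside to underside).

C is an open storage box with external size 230×267×137 mm and wall thickness 18 mm (the base is also 18 mm thick). The base covers the whole footprint; the four walls stand on the base, with the y-facing walls full-width and the x-facing walls fitting between their inner faces.

The ladder is on top of the stool, centred. The open box is on the floor beside the stool on its −x side.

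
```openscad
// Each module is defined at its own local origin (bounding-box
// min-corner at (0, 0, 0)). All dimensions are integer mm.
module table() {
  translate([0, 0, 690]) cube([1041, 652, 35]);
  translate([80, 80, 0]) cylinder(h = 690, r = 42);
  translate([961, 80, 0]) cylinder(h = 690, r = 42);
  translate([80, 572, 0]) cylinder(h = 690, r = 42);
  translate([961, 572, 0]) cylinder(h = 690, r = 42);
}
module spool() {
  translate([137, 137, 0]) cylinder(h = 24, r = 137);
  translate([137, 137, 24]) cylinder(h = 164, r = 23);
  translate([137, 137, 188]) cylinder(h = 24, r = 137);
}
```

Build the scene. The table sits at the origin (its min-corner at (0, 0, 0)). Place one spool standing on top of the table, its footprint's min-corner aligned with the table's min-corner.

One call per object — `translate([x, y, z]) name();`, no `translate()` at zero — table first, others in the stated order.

table();
translate([0, 0, 725]) spool();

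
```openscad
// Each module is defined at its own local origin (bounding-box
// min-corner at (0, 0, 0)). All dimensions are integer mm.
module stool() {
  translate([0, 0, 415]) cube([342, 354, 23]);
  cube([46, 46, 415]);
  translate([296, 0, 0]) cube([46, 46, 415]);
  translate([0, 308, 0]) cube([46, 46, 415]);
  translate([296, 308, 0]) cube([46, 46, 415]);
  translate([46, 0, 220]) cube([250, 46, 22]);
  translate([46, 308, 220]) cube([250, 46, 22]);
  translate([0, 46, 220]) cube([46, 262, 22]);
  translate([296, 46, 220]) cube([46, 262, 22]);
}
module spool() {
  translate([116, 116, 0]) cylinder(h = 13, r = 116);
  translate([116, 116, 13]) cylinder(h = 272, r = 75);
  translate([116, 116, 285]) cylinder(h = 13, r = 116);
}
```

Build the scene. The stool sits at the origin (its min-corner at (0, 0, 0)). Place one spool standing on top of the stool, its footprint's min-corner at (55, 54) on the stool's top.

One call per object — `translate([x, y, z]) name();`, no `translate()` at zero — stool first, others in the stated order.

stool();
translate([55, 54, 438]) spool();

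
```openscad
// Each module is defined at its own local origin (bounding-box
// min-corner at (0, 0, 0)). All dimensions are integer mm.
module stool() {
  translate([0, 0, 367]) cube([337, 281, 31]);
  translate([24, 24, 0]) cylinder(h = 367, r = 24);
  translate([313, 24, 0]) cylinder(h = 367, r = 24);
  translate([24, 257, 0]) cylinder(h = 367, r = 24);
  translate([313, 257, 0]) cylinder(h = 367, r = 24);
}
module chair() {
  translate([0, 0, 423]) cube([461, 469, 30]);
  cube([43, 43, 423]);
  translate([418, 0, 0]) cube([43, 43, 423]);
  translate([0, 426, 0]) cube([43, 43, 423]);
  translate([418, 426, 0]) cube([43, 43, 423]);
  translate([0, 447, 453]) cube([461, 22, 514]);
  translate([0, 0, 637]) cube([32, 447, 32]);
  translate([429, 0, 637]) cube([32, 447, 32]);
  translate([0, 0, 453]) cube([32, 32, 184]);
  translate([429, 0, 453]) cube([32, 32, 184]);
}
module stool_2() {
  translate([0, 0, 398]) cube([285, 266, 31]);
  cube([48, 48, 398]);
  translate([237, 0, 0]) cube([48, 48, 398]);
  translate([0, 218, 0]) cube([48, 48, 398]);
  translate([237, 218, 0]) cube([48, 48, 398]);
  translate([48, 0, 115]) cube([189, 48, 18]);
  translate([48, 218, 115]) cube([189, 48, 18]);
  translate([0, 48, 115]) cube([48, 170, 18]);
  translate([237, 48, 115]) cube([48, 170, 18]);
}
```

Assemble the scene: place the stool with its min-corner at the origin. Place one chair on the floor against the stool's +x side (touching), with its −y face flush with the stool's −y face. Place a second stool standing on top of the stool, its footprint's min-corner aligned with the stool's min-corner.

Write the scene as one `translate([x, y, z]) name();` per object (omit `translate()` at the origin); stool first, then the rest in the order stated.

stool();
translate([337, 0, 0]) chair();
translate([0, 0, 398]) stool_2();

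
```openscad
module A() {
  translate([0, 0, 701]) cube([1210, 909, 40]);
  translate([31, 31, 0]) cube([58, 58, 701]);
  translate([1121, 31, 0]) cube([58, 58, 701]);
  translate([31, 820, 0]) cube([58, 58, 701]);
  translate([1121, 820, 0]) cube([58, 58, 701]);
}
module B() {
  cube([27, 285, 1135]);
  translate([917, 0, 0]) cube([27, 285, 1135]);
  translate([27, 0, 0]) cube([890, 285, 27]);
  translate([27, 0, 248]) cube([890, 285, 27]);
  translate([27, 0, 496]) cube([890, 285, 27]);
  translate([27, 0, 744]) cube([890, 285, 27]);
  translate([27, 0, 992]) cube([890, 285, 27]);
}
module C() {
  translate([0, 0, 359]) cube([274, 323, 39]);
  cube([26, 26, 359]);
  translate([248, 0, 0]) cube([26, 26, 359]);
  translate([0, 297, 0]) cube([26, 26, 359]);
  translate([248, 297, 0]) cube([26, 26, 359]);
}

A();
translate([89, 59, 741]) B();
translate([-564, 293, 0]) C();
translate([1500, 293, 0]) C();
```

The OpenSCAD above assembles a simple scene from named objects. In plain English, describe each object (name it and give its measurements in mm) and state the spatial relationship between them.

A is a table: top 1210 mm (x) × 909 mm (y), 40 mm thick, upper face at z = 741 mm, on four 58×58 mm square legs, each inset 31 mm from the nearest pair of top edges, running from z = 0 to the bottom of the top.

B is a bookshelf 944 mm wide overall, 285 mm deep and 1135 mm tall. The two sides are 27 mm thick vertical panels. 5 horizontal shelves of 27 mm thickness span between the inner faces of the sides; the lowest shelf sits on the floor and shelves are stacked with a clear vertical gap of 221 mm between each pair.

C is a four-legged stool. The seat is 274×323 mm, 39 mm thick, top at z = 398 mm. It stands on four square legs, each 26×26 mm in cross-section, from z = 0 to the seat underside, each flush with a corner of the seat.

The bookshelf is on top of the table. Two stools sit around the table at the −x, +x sides.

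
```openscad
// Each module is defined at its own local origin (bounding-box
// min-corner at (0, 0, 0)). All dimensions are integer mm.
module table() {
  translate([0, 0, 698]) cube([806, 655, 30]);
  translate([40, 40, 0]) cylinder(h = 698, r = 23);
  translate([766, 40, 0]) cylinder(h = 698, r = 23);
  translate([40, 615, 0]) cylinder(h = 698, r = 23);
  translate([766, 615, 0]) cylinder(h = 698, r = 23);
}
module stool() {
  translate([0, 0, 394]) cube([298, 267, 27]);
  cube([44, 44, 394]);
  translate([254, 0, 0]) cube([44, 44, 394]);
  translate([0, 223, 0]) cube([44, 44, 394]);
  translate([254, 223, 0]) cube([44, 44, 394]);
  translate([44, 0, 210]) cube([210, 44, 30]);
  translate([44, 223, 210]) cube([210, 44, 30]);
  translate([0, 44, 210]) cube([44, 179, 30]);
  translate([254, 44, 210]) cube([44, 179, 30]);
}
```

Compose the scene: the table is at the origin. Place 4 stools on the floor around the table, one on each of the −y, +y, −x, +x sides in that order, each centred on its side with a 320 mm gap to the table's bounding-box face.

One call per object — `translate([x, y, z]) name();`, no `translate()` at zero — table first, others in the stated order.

table();
translate([254, -587, 0]) stool();
translate([254, 975, 0]) stool();
translate([-618, 194, 0]) stool();
translate([1126, 194, 0]) stool();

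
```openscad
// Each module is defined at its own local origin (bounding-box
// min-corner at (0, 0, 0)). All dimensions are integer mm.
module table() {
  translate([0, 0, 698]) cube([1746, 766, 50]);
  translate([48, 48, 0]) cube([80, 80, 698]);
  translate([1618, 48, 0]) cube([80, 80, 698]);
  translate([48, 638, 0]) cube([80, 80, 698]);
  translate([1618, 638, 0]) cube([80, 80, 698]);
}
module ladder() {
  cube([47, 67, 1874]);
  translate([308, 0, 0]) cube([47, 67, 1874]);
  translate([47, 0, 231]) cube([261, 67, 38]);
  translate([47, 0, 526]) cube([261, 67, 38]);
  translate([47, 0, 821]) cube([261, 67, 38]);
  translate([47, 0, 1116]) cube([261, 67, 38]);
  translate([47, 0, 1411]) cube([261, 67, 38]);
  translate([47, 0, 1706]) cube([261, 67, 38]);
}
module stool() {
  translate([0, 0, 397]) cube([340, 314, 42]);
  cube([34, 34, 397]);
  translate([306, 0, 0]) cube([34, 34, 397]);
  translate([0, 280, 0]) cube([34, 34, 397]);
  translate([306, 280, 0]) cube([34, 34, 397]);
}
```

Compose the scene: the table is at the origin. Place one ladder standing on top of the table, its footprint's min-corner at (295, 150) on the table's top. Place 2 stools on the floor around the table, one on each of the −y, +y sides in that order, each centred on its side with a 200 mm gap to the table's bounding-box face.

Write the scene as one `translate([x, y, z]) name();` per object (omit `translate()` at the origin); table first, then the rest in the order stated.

table();
translate([295, 150, 748]) ladder();
translate([703, -514, 0]) stool();
translate([703, 966, 0]) stool();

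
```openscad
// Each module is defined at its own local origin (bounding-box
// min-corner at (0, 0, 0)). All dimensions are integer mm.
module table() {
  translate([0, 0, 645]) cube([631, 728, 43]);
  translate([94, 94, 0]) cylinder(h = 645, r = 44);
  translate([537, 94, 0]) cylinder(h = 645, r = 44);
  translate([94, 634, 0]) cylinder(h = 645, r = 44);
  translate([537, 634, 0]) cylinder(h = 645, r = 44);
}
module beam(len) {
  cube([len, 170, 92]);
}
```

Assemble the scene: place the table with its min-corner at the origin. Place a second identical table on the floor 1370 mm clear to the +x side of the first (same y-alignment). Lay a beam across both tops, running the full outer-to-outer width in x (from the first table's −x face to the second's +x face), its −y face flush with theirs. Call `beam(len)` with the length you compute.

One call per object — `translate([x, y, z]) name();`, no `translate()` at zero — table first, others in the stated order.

table();
translate([2001, 0, 0]) table();
translate([0, 0, 688]) beam(2632);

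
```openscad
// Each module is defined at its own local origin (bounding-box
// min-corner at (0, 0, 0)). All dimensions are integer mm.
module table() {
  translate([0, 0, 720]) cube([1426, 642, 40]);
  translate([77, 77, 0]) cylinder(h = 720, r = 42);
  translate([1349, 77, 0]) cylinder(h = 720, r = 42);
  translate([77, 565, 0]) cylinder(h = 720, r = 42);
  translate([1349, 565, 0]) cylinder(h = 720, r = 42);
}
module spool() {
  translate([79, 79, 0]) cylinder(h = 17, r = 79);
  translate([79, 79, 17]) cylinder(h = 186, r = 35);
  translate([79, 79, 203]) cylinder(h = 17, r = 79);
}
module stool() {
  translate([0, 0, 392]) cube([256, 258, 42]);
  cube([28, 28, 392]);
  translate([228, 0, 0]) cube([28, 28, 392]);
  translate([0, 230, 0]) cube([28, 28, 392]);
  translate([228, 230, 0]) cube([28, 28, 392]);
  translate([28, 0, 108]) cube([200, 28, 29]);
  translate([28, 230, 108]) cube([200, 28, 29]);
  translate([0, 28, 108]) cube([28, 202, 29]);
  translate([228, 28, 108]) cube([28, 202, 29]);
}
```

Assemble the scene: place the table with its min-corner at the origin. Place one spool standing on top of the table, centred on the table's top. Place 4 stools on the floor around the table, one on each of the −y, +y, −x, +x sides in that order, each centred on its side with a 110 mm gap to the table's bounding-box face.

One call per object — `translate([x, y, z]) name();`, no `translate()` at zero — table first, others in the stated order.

table();
translate([634, 242, 760]) spool();
translate([585, -368, 0]) stool();
translate([585, 752, 0]) stool();
translate([-366, 192, 0]) stool();
translate([1536, 192, 0]) stool();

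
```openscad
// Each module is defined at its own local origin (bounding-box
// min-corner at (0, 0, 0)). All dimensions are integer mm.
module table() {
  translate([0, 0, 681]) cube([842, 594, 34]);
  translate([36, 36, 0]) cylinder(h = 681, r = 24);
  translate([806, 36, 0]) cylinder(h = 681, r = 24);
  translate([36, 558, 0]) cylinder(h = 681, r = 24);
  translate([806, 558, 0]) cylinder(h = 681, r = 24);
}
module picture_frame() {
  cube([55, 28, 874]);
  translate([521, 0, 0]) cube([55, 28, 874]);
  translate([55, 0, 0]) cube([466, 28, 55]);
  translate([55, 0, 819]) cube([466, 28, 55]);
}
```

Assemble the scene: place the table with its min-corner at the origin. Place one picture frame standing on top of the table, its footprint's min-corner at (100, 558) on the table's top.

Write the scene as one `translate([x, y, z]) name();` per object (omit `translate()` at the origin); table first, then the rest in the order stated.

table();
translate([100, 558, 715]) picture_frame();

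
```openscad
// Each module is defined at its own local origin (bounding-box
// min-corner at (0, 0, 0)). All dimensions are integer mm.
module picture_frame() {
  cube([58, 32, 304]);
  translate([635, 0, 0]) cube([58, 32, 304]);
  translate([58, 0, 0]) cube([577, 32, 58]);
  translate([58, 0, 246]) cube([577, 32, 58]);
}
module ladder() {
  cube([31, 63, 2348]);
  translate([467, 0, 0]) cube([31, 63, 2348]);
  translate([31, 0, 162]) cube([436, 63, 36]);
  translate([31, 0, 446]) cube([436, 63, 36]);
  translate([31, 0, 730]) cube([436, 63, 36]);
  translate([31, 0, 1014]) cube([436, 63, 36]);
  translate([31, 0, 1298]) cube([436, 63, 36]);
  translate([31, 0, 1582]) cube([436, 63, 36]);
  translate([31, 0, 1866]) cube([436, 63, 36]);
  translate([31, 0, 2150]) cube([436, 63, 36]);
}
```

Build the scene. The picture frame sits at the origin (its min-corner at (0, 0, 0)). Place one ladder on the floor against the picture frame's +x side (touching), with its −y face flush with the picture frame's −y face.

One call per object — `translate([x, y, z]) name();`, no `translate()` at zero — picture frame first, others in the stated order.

picture_frame();
translate([693, 0, 0]) ladder();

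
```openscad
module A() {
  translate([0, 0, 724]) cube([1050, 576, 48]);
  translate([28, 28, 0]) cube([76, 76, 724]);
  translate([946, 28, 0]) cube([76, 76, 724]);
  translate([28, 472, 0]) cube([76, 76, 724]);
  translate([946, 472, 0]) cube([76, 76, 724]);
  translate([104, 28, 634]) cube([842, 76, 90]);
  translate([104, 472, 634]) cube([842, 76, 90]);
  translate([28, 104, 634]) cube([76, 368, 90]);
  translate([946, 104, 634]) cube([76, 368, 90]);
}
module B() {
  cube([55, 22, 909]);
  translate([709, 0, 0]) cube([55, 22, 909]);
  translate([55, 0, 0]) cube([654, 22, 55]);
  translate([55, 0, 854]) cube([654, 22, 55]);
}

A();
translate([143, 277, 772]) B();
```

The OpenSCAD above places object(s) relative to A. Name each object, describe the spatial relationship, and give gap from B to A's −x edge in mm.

The picture frame's min-x is at 143; the table's min-x is 0; gap = 143 mm.

A is a table. B is a picture frame. The picture frame is on top of the table, centred. The gap from the picture frame to the table's −x edge is 143 mm.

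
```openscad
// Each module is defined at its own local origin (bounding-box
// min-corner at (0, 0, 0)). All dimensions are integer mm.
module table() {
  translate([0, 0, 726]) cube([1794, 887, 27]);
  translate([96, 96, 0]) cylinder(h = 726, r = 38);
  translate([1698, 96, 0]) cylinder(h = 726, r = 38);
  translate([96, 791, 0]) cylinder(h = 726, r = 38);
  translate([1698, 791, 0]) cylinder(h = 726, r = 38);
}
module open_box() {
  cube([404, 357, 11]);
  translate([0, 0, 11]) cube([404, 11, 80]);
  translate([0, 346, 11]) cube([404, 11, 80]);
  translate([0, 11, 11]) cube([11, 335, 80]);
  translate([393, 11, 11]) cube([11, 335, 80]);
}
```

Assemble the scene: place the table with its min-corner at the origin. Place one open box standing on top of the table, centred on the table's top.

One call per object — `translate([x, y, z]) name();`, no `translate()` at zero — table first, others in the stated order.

table();
translate([695, 265, 753]) open_box();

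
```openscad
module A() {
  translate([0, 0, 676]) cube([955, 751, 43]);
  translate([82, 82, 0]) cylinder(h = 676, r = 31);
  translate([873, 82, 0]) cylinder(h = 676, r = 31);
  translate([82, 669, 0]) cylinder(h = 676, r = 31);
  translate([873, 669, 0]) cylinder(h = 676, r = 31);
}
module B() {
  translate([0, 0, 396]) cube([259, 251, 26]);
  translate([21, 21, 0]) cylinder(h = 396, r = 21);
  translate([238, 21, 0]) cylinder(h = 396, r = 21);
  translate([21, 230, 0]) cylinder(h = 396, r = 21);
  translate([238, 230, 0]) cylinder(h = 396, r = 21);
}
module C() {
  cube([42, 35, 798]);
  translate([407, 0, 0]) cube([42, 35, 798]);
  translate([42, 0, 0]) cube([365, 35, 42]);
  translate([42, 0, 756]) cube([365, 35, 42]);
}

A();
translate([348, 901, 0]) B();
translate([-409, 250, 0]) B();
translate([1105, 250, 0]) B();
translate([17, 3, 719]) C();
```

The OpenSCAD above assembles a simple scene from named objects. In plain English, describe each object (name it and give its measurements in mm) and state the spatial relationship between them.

A is a table: top 955 mm (x) × 751 mm (y), 43 mm thick, upper face at z = 719 mm, on four round legs of 62 mm diameter, each leg's bounding box inset 51 mm from the nearest pair of top edges, running from z = 0 to the bottom of the top.

B is a four-legged stool. The seat is a 259×251×26 mm slab whose top surface is at z = 422 mm; four round legs, each 42 mm in diameter, run from the floor (z = 0) to the underside of the seat, each leg's axis is inset half a diameter from the nearest pair of seat edges (so the leg's bounding box is flush with the corner).

C is a rectangular picture frame lying in the x–z plane (depth along y). The opening is 365 mm wide (x) by 714 mm tall (z), surrounded by a border 42 mm wide on all four sides. The frame is 35 mm deep and is made of two full-height vertical stiles with two horizontal rails fitted between them.

Three stools sit around the table at the +y, −x, +x sides. The picture frame is on top of the table.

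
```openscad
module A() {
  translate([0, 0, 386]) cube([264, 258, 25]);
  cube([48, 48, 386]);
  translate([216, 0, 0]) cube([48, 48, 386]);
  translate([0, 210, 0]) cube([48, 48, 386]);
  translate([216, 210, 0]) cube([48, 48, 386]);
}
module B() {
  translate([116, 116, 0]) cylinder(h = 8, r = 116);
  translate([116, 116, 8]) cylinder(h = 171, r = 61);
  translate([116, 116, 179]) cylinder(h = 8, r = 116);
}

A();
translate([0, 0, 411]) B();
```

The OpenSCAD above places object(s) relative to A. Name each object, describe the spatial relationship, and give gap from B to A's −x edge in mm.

The spool's min-x is at 0; the stool's min-x is 0; gap = 0 mm.

A is a stool. B is a spool. The spool is on top of the stool. The gap from the spool to the stool's −x edge is 0 mm.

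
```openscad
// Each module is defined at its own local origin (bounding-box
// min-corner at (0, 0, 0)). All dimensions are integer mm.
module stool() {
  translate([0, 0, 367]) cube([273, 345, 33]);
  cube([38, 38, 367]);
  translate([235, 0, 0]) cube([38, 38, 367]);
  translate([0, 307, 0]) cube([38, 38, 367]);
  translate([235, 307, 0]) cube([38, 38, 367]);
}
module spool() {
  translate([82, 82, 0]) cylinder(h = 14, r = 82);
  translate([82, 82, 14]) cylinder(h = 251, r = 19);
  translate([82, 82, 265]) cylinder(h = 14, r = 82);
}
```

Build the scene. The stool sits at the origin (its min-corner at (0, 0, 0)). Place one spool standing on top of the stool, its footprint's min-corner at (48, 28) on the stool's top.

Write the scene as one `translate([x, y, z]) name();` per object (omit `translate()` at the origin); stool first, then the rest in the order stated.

stool();
translate([48, 28, 400]) spool();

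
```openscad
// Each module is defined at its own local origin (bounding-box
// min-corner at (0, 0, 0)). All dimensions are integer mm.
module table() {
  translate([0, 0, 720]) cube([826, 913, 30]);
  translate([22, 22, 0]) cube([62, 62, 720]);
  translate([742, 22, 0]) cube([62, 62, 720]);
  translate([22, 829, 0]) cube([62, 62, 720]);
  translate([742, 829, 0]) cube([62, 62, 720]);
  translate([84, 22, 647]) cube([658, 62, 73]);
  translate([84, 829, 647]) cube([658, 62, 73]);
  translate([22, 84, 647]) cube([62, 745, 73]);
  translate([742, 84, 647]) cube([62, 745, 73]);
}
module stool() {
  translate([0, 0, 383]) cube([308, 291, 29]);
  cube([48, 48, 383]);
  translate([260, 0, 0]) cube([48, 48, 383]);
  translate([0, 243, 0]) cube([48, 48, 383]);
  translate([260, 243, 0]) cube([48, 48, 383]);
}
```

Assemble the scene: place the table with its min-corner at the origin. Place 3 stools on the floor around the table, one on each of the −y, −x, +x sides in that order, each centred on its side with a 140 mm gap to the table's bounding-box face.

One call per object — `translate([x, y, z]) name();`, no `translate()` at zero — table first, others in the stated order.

table();
translate([259, -431, 0]) stool();
translate([-448, 311, 0]) stool();
translate([966, 311, 0]) stool();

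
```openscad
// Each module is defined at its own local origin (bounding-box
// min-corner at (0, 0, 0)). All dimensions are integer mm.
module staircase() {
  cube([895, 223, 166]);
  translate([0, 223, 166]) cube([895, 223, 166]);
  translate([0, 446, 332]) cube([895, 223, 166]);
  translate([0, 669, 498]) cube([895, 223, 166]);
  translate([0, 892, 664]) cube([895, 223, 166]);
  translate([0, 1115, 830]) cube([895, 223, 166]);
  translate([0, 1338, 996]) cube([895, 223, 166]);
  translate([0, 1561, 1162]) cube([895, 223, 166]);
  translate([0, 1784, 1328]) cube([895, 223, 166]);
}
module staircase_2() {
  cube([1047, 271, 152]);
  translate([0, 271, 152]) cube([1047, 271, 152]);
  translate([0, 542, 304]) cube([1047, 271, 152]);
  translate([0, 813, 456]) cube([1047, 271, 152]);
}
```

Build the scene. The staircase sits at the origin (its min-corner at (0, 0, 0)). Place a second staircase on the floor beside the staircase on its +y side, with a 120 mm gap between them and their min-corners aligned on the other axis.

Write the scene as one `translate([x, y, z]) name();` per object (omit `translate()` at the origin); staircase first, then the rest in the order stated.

staircase();
translate([0, 2127, 0]) staircase_2();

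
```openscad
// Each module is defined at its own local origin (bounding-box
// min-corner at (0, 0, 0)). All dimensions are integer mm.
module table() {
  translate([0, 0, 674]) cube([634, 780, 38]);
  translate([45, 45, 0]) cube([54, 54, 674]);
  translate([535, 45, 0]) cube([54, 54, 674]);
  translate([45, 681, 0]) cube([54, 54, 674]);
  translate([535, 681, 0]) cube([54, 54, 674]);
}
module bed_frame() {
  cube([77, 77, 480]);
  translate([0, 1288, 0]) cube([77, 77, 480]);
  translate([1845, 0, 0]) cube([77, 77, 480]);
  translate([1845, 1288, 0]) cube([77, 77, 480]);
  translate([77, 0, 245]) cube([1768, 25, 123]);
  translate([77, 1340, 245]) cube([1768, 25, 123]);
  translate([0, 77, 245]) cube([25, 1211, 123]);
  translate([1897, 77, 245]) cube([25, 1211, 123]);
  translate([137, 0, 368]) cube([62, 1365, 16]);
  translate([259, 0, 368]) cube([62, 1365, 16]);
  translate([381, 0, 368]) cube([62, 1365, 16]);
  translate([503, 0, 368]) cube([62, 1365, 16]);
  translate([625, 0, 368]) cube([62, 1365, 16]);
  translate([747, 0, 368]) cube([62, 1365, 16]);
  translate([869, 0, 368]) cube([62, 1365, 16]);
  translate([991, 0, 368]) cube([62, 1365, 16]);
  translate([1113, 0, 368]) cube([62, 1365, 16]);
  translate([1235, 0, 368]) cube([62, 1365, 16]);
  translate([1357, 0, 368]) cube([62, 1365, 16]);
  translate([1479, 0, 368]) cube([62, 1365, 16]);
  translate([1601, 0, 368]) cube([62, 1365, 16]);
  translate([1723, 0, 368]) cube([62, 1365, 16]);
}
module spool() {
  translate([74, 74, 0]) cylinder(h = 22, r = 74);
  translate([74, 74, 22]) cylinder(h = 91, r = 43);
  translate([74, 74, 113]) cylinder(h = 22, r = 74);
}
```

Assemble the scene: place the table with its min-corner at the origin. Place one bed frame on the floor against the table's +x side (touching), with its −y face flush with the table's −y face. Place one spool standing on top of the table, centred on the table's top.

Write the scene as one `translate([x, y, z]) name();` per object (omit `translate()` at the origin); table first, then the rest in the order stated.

table();
translate([634, 0, 0]) bed_frame();
translate([243, 316, 712]) spool();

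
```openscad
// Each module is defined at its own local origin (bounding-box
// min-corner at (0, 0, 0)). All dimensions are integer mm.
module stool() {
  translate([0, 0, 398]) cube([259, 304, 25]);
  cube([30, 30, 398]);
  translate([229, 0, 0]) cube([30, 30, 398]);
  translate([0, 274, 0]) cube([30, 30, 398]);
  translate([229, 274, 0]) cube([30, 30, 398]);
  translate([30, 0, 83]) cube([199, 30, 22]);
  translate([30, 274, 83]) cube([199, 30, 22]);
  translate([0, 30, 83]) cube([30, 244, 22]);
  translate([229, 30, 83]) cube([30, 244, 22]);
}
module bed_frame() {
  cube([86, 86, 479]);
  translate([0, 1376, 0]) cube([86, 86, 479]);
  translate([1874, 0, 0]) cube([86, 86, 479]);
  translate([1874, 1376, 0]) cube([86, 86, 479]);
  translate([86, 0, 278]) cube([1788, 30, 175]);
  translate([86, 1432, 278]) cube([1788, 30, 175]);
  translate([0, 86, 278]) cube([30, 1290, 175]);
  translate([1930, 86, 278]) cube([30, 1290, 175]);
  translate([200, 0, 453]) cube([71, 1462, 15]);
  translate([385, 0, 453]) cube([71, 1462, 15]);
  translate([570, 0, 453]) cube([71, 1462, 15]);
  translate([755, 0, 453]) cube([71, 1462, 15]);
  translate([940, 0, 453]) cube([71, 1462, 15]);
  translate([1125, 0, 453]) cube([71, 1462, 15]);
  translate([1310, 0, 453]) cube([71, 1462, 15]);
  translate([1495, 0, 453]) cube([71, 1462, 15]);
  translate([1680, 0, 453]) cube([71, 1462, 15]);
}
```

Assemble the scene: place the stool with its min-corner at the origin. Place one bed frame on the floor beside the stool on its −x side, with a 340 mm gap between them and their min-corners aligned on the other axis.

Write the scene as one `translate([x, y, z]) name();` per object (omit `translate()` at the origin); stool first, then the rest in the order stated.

stool();
translate([-2300, 0, 0]) bed_frame();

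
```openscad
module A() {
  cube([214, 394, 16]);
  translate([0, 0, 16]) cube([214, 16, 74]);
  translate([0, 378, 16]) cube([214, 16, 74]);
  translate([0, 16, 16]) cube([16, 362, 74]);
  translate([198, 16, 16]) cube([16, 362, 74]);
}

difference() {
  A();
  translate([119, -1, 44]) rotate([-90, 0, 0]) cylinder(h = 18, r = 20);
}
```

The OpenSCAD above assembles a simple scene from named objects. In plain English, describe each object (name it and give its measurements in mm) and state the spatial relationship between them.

A is an open-topped rectangular box: outside dimensions 214×394×90 mm, with a uniform wall and base thickness of 16 mm. The base is a full 214×394 slab on the floor; four walls sit on top of the base. The front and back walls (the −y and +y sides) span the full width; the two side walls fit between them.

The open box has a circular hole of radius 20 mm through its front wall, centred at (x = 119, z = 44).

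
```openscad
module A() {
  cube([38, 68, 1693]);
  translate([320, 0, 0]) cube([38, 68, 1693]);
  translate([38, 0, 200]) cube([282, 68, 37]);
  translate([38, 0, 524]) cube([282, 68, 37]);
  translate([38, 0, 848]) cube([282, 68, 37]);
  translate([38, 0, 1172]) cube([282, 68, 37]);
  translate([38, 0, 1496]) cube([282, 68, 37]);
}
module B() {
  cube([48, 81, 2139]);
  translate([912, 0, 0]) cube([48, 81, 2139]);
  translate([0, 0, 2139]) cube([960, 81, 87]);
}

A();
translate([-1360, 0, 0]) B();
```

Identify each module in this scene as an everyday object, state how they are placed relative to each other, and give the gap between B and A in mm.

The door frame's nearest face is 400 mm from the ladder's −x face.

A is a ladder. B is a door frame. The door frame is on the floor beside the ladder on its −x side. The gap between the door frame and the ladder is 400 mm.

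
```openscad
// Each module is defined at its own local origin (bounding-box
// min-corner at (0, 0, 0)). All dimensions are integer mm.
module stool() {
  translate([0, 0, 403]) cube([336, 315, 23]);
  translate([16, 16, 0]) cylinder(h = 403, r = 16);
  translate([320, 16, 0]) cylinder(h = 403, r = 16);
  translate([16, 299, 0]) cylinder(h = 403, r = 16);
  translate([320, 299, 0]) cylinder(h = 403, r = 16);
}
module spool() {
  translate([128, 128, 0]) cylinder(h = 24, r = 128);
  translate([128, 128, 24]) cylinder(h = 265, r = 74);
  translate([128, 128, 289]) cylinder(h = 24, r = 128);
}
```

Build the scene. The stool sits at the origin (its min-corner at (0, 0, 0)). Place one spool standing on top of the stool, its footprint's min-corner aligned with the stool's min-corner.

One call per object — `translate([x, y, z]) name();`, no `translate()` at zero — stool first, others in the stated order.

stool();
translate([0, 0, 426]) spool();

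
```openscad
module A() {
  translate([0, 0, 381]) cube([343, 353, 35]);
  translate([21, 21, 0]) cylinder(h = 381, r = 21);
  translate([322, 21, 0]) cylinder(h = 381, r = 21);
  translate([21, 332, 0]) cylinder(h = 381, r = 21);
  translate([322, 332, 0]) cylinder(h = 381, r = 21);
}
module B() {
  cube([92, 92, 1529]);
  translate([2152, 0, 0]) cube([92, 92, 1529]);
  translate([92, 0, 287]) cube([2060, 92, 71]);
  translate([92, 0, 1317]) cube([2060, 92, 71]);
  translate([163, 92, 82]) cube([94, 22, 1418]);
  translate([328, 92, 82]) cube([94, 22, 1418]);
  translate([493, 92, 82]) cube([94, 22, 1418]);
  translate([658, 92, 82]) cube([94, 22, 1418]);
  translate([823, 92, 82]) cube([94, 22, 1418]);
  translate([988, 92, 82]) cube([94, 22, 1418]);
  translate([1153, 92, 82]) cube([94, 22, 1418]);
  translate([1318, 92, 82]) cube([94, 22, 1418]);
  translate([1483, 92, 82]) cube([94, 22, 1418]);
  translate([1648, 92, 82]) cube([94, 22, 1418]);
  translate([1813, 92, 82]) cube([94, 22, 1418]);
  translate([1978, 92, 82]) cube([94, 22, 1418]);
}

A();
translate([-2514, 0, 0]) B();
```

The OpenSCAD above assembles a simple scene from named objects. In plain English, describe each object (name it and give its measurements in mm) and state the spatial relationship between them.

A is a four-legged stool. The seat is a 343×353×35 mm slab whose top surface is at z = 416 mm; four round legs, each 42 mm in diameter, run from the floor (z = 0) to the underside of the seat, each leg's axis is inset half a diameter from the nearest pair of seat edges (so the leg's bounding box is flush with the corner).

B is a fence section. Two 92×92 mm posts, 1529 mm tall, stand on the floor with a clear span of 2060 mm between their inner faces. Two horizontal rails of 92×71 mm section span the gap between the posts with their undersides at z = 287 mm and z = 1317 mm, flush with the posts' −y face. 12 pickets, each 94 mm wide, 22 mm thick and 1418 mm tall, are fixed to the +y face of the rails with their bottoms at z = 82 mm, evenly spaced across the span with equal gaps (rounded down to the nearest mm) at the −x end and between each pair — any rounding remainder accumulates at the +x end.

The fence section is on the floor beside the stool on its −x side.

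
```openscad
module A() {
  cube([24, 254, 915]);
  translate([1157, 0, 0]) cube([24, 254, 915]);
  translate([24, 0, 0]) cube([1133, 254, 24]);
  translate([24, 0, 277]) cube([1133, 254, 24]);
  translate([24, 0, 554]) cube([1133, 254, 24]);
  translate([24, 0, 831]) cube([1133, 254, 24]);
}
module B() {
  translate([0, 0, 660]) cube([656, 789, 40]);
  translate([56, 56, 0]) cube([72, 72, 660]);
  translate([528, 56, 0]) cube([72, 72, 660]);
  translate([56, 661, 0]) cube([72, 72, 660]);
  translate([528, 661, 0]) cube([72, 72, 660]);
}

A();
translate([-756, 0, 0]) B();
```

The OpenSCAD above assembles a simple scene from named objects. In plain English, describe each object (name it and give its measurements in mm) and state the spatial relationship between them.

A is a bookshelf 1181 mm wide overall, 254 mm deep and 915 mm tall. The two sides are 24 mm thick vertical panels. 4 horizontal shelves of 24 mm thickness span between the inner faces of the sides; the lowest shelf sits on the floor and shelves are stacked with a clear vertical gap of 253 mm between each pair.

B is a table with a 656×789 mm rectangular top, 40 mm thick, top surface at z = 700 mm, supported by four 72×72 mm square legs, each inset 56 mm from the nearest pair of top edges, running from the floor.

The table is on the floor beside the bookshelf on its −x side.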